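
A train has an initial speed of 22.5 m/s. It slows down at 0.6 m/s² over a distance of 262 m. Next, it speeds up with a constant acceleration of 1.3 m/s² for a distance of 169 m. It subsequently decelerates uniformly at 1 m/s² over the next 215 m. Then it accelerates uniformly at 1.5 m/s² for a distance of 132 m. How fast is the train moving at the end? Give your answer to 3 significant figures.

Phase 1 (decelerating): v₀ = 22.5 m/s, a = -0.6 m/s².
v² = v₀² + 2aΔx = 22.5² + 2·-0.6·262 = 192 → v = 13.9 m/s
t = (v − v₀)/a = (13.9 − 22.5)/-0.6 = 14.4 s

Phase 2 (accelerating): v₀ = 13.9 m/s, a = 1.3 m/s².
v² = v₀² + 2aΔx = 13.9² + 2·1.3·169 = 631 → v = 25.1 m/s
t = (v − v₀)/a = (25.1 − 13.9)/1.3 = 8.67 s

Phase 3 (decelerating): v₀ = 25.1 m/s, a = -1 m/s².
v² = v₀² + 2aΔx = 25.1² + 2·-1·215 = 201 → v = 14.2 m/s
t = (v − v₀)/a = (14.2 − 25.1)/-1 = 10.9 s

Phase 4 (accelerating): v₀ = 14.2 m/s, a = 1.5 m/s².
v² = v₀² + 2aΔx = 14.2² + 2·1.5·132 = 597 → v = 24.4 m/s
t = (v − v₀)/a = (24.4 − 14.2)/1.5 = 6.83 s
Final speed = 24.4 m/s

24.4 m/s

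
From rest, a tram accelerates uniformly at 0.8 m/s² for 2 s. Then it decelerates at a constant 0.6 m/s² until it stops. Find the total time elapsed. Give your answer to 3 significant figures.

Phase 1 (accelerating): v₀ = 0 m/s, a = 0.8 m/s².
v = v₀ + at = 0 + (0.8)(2) = 1.60 m/s
Δx = v₀t + ½at² = 0·2 + 0.5·0.8·2² = 1.60 m

Phase 2 (decelerating): v₀ = 1.60 m/s, a = -0.6 m/s².
v = v₀ + at → t = (0 − 1.60) / -0.6 = 2.67 s
v² = v₀² + 2aΔx → Δx = (0² − 1.60²)/(2·-0.6) = 2.13 m
Total time = 2.00 + 2.67 = 4.67 s

4.67 s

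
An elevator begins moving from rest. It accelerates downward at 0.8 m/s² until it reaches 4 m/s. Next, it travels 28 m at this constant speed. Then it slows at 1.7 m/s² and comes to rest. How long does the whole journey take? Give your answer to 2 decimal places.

Phase 1 (accelerating): v₀ = 0 m/s, a = 0.8 m/s².
v = v₀ + at → t = (4 − 0) / 0.8 = 5.00 s
v² = v₀² + 2aΔx → Δx = (4² − 0²)/(2·0.8) = 10.0 m

Phase 2 (constant speed): v₀ = 4.00 m/s, a = 0 m/s².
Constant speed: t = d/v = 28/4.00 = 7.00 s

Phase 3 (decelerating): v₀ = 4.00 m/s, a = -1.7 m/s².
v = v₀ + at → t = (0 − 4.00) / -1.7 = 2.35 s
v² = v₀² + 2aΔx → Δx = (0² − 4.00²)/(2·-1.7) = 4.71 m
Total time = 5.00 + 7.00 + 2.35 = 14.4 s

14.35 s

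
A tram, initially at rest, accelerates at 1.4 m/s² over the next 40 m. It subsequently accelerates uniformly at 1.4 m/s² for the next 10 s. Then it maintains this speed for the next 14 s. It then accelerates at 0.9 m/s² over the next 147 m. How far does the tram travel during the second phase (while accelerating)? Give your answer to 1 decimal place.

175.8 m

Phase 1 (accelerating): v₀ = 0 m/s, a = 1.4 m/s².
v² = v₀² + 2aΔx = 0² + 2·1.4·40 = 112 → v = 10.6 m/s
t = (v − v₀)/a = (10.6 − 0)/1.4 = 7.56 s

Phase 2 (accelerating): v₀ = 10.6 m/s, a = 1.4 m/s².
v = v₀ + at = 10.6 + (1.4)(10) = 24.6 m/s
Δx = v₀t + ½at² = 10.6·10 + 0.5·1.4·10² = 176 m
Distance in phase 2 = 176 m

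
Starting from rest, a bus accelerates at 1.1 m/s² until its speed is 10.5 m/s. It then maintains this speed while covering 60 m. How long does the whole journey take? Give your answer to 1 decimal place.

15.3 s

Phase 1 (accelerating): v₀ = 0 m/s, a = 1.1 m/s².
v = v₀ + at → t = (10.5 − 0) / 1.1 = 9.55 s
v² = v₀² + 2aΔx → Δx = (10.5² − 0²)/(2·1.1) = 50.1 m

Phase 2 (constant speed): v₀ = 10.5 m/s, a = 0 m/s².
Constant speed: t = d/v = 60/10.5 = 5.71 s
Total time = 9.55 + 5.71 = 15.3 s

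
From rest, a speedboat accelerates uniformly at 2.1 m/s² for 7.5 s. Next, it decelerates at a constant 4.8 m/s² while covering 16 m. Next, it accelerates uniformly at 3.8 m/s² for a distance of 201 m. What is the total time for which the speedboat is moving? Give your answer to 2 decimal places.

Phase 1 (accelerating): v₀ = 0 m/s, a = 2.1 m/s².
v = v₀ + at = 0 + (2.1)(7.5) = 15.8 m/s
Δx = v₀t + ½at² = 0·7.5 + 0.5·2.1·7.5² = 59.1 m

Phase 2 (decelerating): v₀ = 15.8 m/s, a = -4.8 m/s².
v² = v₀² + 2aΔx = 15.8² + 2·-4.8·16 = 94.5 → v = 9.72 m/s
t = (v − v₀)/a = (9.72 − 15.8)/-4.8 = 1.26 s

Phase 3 (accelerating): v₀ = 9.72 m/s, a = 3.8 m/s².
v² = v₀² + 2aΔx = 9.72² + 2·3.8·201 = 1620 → v = 40.3 m/s
t = (v − v₀)/a = (40.3 − 9.72)/3.8 = 8.04 s
Total time = 7.50 + 1.26 + 8.04 = 16.8 s

16.80 s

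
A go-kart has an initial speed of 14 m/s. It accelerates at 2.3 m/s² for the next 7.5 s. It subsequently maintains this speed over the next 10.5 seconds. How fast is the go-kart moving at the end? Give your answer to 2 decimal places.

31.25 m/s

Phase 1 (accelerating): v₀ = 14.0 m/s, a = 2.3 m/s².
v = v₀ + at = 14.0 + (2.3)(7.5) = 31.2 m/s
Δx = v₀t + ½at² = 14.0·7.5 + 0.5·2.3·7.5² = 170 m

Phase 2 (constant speed): v₀ = 31.2 m/s, a = 0 m/s².
v = v₀ + at = 31.2 + (0)(10.5) = 31.2 m/s
Δx = v₀t + ½at² = 31.2·10.5 + 0.5·0·10.5² = 328 m
Final speed = 31.2 m/s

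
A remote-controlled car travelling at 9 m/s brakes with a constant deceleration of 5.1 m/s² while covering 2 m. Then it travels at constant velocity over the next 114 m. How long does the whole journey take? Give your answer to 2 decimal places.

Phase 1 (decelerating): v₀ = 9.00 m/s, a = -5.1 m/s².
v² = v₀² + 2aΔx = 9.00² + 2·-5.1·2 = 60.6 → v = 7.78 m/s
t = (v − v₀)/a = (7.78 − 9.00)/-5.1 = 0.238 s

Phase 2 (constant speed): v₀ = 7.78 m/s, a = 0 m/s².
Constant speed: t = d/v = 114/7.78 = 14.6 s
Total time = 0.238 + 14.6 = 14.9 s

14.88 s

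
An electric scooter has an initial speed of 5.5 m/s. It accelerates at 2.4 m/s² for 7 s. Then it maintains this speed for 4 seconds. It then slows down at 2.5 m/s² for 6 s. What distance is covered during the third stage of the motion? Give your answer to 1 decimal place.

Phase 1 (accelerating): v₀ = 5.50 m/s, a = 2.4 m/s².
v = v₀ + at = 5.50 + (2.4)(7) = 22.3 m/s
Δx = v₀t + ½at² = 5.50·7 + 0.5·2.4·7² = 97.3 m

Phase 2 (constant speed): v₀ = 22.3 m/s, a = 0 m/s².
v = v₀ + at = 22.3 + (0)(4) = 22.3 m/s
Δx = v₀t + ½at² = 22.3·4 + 0.5·0·4² = 89.2 m

Phase 3 (decelerating): v₀ = 22.3 m/s, a = -2.5 m/s².
v = v₀ + at = 22.3 + (-2.5)(6) = 7.30 m/s
Δx = v₀t + ½at² = 22.3·6 + 0.5·-2.5·6² = 88.8 m
Distance in phase 3 = 88.8 m

88.8 m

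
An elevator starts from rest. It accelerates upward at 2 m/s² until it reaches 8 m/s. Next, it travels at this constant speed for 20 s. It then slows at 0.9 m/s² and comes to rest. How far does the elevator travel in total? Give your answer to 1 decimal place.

211.6 m

Phase 1 (accelerating): v₀ = 0 m/s, a = 2 m/s².
v = v₀ + at → t = (8 − 0) / 2 = 4.00 s
v² = v₀² + 2aΔx → Δx = (8² − 0²)/(2·2) = 16.0 m

Phase 2 (constant speed): v₀ = 8.00 m/s, a = 0 m/s².
v = v₀ + at = 8.00 + (0)(20) = 8.00 m/s
Δx = v₀t + ½at² = 8.00·20 + 0.5·0·20² = 160 m

Phase 3 (decelerating): v₀ = 8.00 m/s, a = -0.9 m/s².
v = v₀ + at → t = (0 − 8.00) / -0.9 = 8.89 s
v² = v₀² + 2aΔx → Δx = (0² − 8.00²)/(2·-0.9) = 35.6 m
Total distance = 16.0 + 160 + 35.6 = 212 m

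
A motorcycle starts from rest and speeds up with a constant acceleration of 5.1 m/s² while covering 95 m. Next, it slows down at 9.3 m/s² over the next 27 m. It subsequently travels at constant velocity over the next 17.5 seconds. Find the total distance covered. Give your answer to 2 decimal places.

Phase 1 (accelerating): v₀ = 0 m/s, a = 5.1 m/s².
v² = v₀² + 2aΔx = 0² + 2·5.1·95 = 969 → v = 31.1 m/s
t = (v − v₀)/a = (31.1 − 0)/5.1 = 6.10 s

Phase 2 (decelerating): v₀ = 31.1 m/s, a = -9.3 m/s².
v² = v₀² + 2aΔx = 31.1² + 2·-9.3·27 = 467 → v = 21.6 m/s
t = (v − v₀)/a = (21.6 − 31.1)/-9.3 = 1.02 s

Phase 3 (constant speed): v₀ = 21.6 m/s, a = 0 m/s².
v = v₀ + at = 21.6 + (0)(17.5) = 21.6 m/s
Δx = v₀t + ½at² = 21.6·17.5 + 0.5·0·17.5² = 378 m
Total distance = 95.0 + 27.0 + 378 = 500 m

500.10 m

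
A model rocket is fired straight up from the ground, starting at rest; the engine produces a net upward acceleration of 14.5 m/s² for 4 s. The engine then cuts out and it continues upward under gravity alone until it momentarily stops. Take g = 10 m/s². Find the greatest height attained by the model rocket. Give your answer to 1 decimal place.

Phase 1 (powered ascent): v₀ = 0 m/s, a = 14.5 m/s².
v = v₀ + at = 0 + (14.5)(4) = 58.0 m/s
Δx = v₀t + ½at² = 0·4 + 0.5·14.5·4² = 116 m

Phase 2 (coasting upward): v₀ = 58.0 m/s, a = -10 m/s².
v = v₀ + at → t = (0 − 58.0) / -10 = 5.80 s
v² = v₀² + 2aΔx → Δx = (0² − 58.0²)/(2·-10) = 168 m
Maximum height = 116 + 168 = 284 m

284.2 m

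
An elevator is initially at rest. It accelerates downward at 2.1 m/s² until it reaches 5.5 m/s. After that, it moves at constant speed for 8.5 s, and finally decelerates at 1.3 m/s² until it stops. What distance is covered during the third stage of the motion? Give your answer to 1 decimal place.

11.6 m

Phase 1 (accelerating): v₀ = 0 m/s, a = 2.1 m/s².
v = v₀ + at → t = (5.5 − 0) / 2.1 = 2.62 s
v² = v₀² + 2aΔx → Δx = (5.5² − 0²)/(2·2.1) = 7.20 m

Phase 2 (constant speed): v₀ = 5.50 m/s, a = 0 m/s².
v = v₀ + at = 5.50 + (0)(8.5) = 5.50 m/s
Δx = v₀t + ½at² = 5.50·8.5 + 0.5·0·8.5² = 46.8 m

Phase 3 (decelerating): v₀ = 5.50 m/s, a = -1.3 m/s².
v = v₀ + at → t = (0 − 5.50) / -1.3 = 4.23 s
v² = v₀² + 2aΔx → Δx = (0² − 5.50²)/(2·-1.3) = 11.6 m
Distance in phase 3 = 11.6 m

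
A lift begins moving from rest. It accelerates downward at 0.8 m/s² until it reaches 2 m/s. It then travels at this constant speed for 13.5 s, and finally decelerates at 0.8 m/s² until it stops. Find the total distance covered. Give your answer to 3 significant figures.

32.0 m

Phase 1 (accelerating): v₀ = 0 m/s, a = 0.8 m/s².
v = v₀ + at → t = (2 − 0) / 0.8 = 2.50 s
v² = v₀² + 2aΔx → Δx = (2² − 0²)/(2·0.8) = 2.50 m

Phase 2 (constant speed): v₀ = 2.00 m/s, a = 0 m/s².
v = v₀ + at = 2.00 + (0)(13.5) = 2.00 m/s
Δx = v₀t + ½at² = 2.00·13.5 + 0.5·0·13.5² = 27.0 m

Phase 3 (decelerating): v₀ = 2.00 m/s, a = -0.8 m/s².
v = v₀ + at → t = (0 − 2.00) / -0.8 = 2.50 s
v² = v₀² + 2aΔx → Δx = (0² − 2.00²)/(2·-0.8) = 2.50 m
Total distance = 2.50 + 27.0 + 2.50 = 32.0 m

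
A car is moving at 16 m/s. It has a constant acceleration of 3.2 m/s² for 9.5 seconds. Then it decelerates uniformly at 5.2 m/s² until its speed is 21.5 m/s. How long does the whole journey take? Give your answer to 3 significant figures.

Phase 1 (accelerating): v₀ = 16.0 m/s, a = 3.2 m/s².
v = v₀ + at = 16.0 + (3.2)(9.5) = 46.4 m/s
Δx = v₀t + ½at² = 16.0·9.5 + 0.5·3.2·9.5² = 296 m

Phase 2 (decelerating): v₀ = 46.4 m/s, a = -5.2 m/s².
v = v₀ + at → t = (21.5 − 46.4) / -5.2 = 4.79 s
v² = v₀² + 2aΔx → Δx = (21.5² − 46.4²)/(2·-5.2) = 163 m
Total time = 9.50 + 4.79 = 14.3 s

14.3 s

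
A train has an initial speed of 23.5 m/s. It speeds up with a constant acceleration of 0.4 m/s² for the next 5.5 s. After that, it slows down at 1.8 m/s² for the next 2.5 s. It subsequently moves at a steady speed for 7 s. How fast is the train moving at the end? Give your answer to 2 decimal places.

21.20 m/s

Phase 1 (accelerating): v₀ = 23.5 m/s, a = 0.4 m/s².
v = v₀ + at = 23.5 + (0.4)(5.5) = 25.7 m/s
Δx = v₀t + ½at² = 23.5·5.5 + 0.5·0.4·5.5² = 135 m

Phase 2 (decelerating): v₀ = 25.7 m/s, a = -1.8 m/s².
v = v₀ + at = 25.7 + (-1.8)(2.5) = 21.2 m/s
Δx = v₀t + ½at² = 25.7·2.5 + 0.5·-1.8·2.5² = 58.6 m

Phase 3 (constant speed): v₀ = 21.2 m/s, a = 0 m/s².
v = v₀ + at = 21.2 + (0)(7) = 21.2 m/s
Δx = v₀t + ½at² = 21.2·7 + 0.5·0·7² = 148 m
Final speed = 21.2 m/s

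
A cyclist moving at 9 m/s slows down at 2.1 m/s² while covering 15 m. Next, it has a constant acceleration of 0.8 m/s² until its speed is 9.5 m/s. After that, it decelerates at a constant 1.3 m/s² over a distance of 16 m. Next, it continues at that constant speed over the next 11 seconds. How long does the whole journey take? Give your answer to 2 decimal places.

21.78 s

Phase 1 (decelerating): v₀ = 9.00 m/s, a = -2.1 m/s².
v² = v₀² + 2aΔx = 9.00² + 2·-2.1·15 = 18.0 → v = 4.24 m/s
t = (v − v₀)/a = (4.24 − 9.00)/-2.1 = 2.27 s

Phase 2 (accelerating): v₀ = 4.24 m/s, a = 0.8 m/s².
v = v₀ + at → t = (9.5 − 4.24) / 0.8 = 6.57 s
v² = v₀² + 2aΔx → Δx = (9.5² − 4.24²)/(2·0.8) = 45.2 m

Phase 3 (decelerating): v₀ = 9.50 m/s, a = -1.3 m/s².
v² = v₀² + 2aΔx = 9.50² + 2·-1.3·16 = 48.6 → v = 6.97 m/s
t = (v − v₀)/a = (6.97 − 9.50)/-1.3 = 1.94 s

Phase 4 (constant speed): v₀ = 6.97 m/s, a = 0 m/s².
v = v₀ + at = 6.97 + (0)(11) = 6.97 m/s
Δx = v₀t + ½at² = 6.97·11 + 0.5·0·11² = 76.7 m
Total time = 2.27 + 6.57 + 1.94 + 11.0 = 21.8 s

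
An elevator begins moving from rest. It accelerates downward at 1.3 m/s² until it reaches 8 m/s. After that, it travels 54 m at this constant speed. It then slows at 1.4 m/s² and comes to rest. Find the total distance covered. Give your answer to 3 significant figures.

Phase 1 (accelerating): v₀ = 0 m/s, a = 1.3 m/s².
v = v₀ + at → t = (8 − 0) / 1.3 = 6.15 s
v² = v₀² + 2aΔx → Δx = (8² − 0²)/(2·1.3) = 24.6 m

Phase 2 (constant speed): v₀ = 8.00 m/s, a = 0 m/s².
Constant speed: t = d/v = 54/8.00 = 6.75 s

Phase 3 (decelerating): v₀ = 8.00 m/s, a = -1.4 m/s².
v = v₀ + at → t = (0 − 8.00) / -1.4 = 5.71 s
v² = v₀² + 2aΔx → Δx = (0² − 8.00²)/(2·-1.4) = 22.9 m
Total distance = 24.6 + 54.0 + 22.9 = 101 m

101 m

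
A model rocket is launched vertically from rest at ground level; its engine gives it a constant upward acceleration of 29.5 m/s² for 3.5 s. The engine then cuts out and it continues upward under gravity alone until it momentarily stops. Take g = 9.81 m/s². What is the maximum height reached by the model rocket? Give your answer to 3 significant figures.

Phase 1 (powered ascent): v₀ = 0 m/s, a = 29.5 m/s².
v = v₀ + at = 0 + (29.5)(3.5) = 103 m/s
Δx = v₀t + ½at² = 0·3.5 + 0.5·29.5·3.5² = 181 m

Phase 2 (coasting upward): v₀ = 103 m/s, a = -9.81 m/s².
v = v₀ + at → t = (0 − 103) / -9.81 = 10.5 s
v² = v₀² + 2aΔx → Δx = (0² − 103²)/(2·-9.81) = 543 m
Maximum height = 181 + 543 = 724 m

724 m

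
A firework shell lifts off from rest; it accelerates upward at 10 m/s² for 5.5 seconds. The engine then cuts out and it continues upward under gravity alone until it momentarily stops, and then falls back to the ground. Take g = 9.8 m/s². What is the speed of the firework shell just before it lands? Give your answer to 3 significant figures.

77.4 m/s

Phase 1 (powered ascent): v₀ = 0 m/s, a = 10 m/s².
v = v₀ + at = 0 + (10)(5.5) = 55.0 m/s
Δx = v₀t + ½at² = 0·5.5 + 0.5·10·5.5² = 151 m

Phase 2 (coasting upward): v₀ = 55.0 m/s, a = -9.8 m/s².
v = v₀ + at → t = (0 − 55.0) / -9.8 = 5.61 s
v² = v₀² + 2aΔx → Δx = (0² − 55.0²)/(2·-9.8) = 154 m

Phase 3 (free fall): v₀ = 0 m/s, a = -9.8 m/s².
Falls 306 m from rest: t = √(2·306/9.8) = 7.90 s; v = g·t = 77.4 m/s.
Impact speed = 77.4 m/s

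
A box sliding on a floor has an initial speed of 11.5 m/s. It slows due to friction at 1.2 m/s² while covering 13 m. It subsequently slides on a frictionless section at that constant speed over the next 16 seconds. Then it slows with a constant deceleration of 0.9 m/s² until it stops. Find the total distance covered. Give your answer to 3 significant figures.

Phase 1 (decelerating): v₀ = 11.5 m/s, a = -1.2 m/s².
v² = v₀² + 2aΔx = 11.5² + 2·-1.2·13 = 101 → v = 10.1 m/s
t = (v − v₀)/a = (10.1 − 11.5)/-1.2 = 1.21 s

Phase 2 (constant speed): v₀ = 10.1 m/s, a = 0 m/s².
v = v₀ + at = 10.1 + (0)(16) = 10.1 m/s
Δx = v₀t + ½at² = 10.1·16 + 0.5·0·16² = 161 m

Phase 3 (decelerating): v₀ = 10.1 m/s, a = -0.9 m/s².
v = v₀ + at → t = (0 − 10.1) / -0.9 = 11.2 s
v² = v₀² + 2aΔx → Δx = (0² − 10.1²)/(2·-0.9) = 56.1 m
Total distance = 13.0 + 161 + 56.1 = 230 m

230 m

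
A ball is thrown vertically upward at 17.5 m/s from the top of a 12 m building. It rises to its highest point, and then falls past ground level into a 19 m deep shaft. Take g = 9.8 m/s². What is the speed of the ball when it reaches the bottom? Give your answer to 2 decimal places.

30.23 m/s

Phase 1 (rising): v₀ = 17.5 m/s, a = -9.8 m/s².
v = v₀ + at → t = (0 − 17.5) / -9.8 = 1.79 s
v² = v₀² + 2aΔx → Δx = (0² − 17.5²)/(2·-9.8) = 15.6 m

Phase 2 (falling): v₀ = 0 m/s, a = -9.8 m/s².
Falls 46.6 m from rest: t = √(2·46.6/9.8) = 3.08 s; v = g·t = 30.2 m/s.
Final speed = 30.2 m/s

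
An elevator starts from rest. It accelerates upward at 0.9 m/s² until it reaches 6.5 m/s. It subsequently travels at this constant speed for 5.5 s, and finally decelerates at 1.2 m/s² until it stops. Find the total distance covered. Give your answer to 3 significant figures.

76.8 m

Phase 1 (accelerating): v₀ = 0 m/s, a = 0.9 m/s².
v = v₀ + at → t = (6.5 − 0) / 0.9 = 7.22 s
v² = v₀² + 2aΔx → Δx = (6.5² − 0²)/(2·0.9) = 23.5 m

Phase 2 (constant speed): v₀ = 6.50 m/s, a = 0 m/s².
v = v₀ + at = 6.50 + (0)(5.5) = 6.50 m/s
Δx = v₀t + ½at² = 6.50·5.5 + 0.5·0·5.5² = 35.8 m

Phase 3 (decelerating): v₀ = 6.50 m/s, a = -1.2 m/s².
v = v₀ + at → t = (0 − 6.50) / -1.2 = 5.42 s
v² = v₀² + 2aΔx → Δx = (0² − 6.50²)/(2·-1.2) = 17.6 m
Total distance = 23.5 + 35.8 + 17.6 = 76.8 m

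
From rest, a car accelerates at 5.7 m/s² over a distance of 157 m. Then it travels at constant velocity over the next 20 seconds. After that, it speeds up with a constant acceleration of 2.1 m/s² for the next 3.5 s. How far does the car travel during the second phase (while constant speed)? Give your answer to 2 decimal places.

Phase 1 (accelerating): v₀ = 0 m/s, a = 5.7 m/s².
v² = v₀² + 2aΔx = 0² + 2·5.7·157 = 1790 → v = 42.3 m/s
t = (v − v₀)/a = (42.3 − 0)/5.7 = 7.42 s

Phase 2 (constant speed): v₀ = 42.3 m/s, a = 0 m/s².
v = v₀ + at = 42.3 + (0)(20) = 42.3 m/s
Δx = v₀t + ½at² = 42.3·20 + 0.5·0·20² = 846 m
Distance in phase 2 = 846 m

846.12 m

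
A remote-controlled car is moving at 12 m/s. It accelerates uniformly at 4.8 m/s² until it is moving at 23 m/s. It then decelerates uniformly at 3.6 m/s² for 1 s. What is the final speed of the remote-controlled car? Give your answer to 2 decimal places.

Phase 1 (accelerating): v₀ = 12.0 m/s, a = 4.8 m/s².
v = v₀ + at → t = (23 − 12.0) / 4.8 = 2.29 s
v² = v₀² + 2aΔx → Δx = (23² − 12.0²)/(2·4.8) = 40.1 m

Phase 2 (decelerating): v₀ = 23.0 m/s, a = -3.6 m/s².
v = v₀ + at = 23.0 + (-3.6)(1) = 19.4 m/s
Δx = v₀t + ½at² = 23.0·1 + 0.5·-3.6·1² = 21.2 m
Final speed = 19.4 m/s

19.40 m/s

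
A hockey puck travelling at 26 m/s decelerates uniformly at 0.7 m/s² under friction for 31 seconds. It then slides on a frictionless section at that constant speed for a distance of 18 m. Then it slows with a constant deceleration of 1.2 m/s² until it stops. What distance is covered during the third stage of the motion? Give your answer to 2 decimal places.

Phase 1 (decelerating): v₀ = 26.0 m/s, a = -0.7 m/s².
v = v₀ + at = 26.0 + (-0.7)(31) = 4.30 m/s
Δx = v₀t + ½at² = 26.0·31 + 0.5·-0.7·31² = 470 m

Phase 2 (constant speed): v₀ = 4.30 m/s, a = 0 m/s².
Constant speed: t = d/v = 18/4.30 = 4.19 s

Phase 3 (decelerating): v₀ = 4.30 m/s, a = -1.2 m/s².
v = v₀ + at → t = (0 − 4.30) / -1.2 = 3.58 s
v² = v₀² + 2aΔx → Δx = (0² − 4.30²)/(2·-1.2) = 7.70 m
Distance in phase 3 = 7.70 m

7.70 m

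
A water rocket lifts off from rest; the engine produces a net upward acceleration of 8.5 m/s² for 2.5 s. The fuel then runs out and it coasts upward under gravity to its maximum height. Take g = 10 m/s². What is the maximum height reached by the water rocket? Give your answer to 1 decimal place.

Phase 1 (powered ascent): v₀ = 0 m/s, a = 8.5 m/s².
v = v₀ + at = 0 + (8.5)(2.5) = 21.2 m/s
Δx = v₀t + ½at² = 0·2.5 + 0.5·8.5·2.5² = 26.6 m

Phase 2 (coasting upward): v₀ = 21.2 m/s, a = -10 m/s².
v = v₀ + at → t = (0 − 21.2) / -10 = 2.12 s
v² = v₀² + 2aΔx → Δx = (0² − 21.2²)/(2·-10) = 22.6 m
Maximum height = 26.6 + 22.6 = 49.1 m

49.1 m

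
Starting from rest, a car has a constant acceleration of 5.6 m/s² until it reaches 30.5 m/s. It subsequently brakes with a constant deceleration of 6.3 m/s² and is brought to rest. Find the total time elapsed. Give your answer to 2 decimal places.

10.29 s

Phase 1 (accelerating): v₀ = 0 m/s, a = 5.6 m/s².
v = v₀ + at → t = (30.5 − 0) / 5.6 = 5.45 s
v² = v₀² + 2aΔx → Δx = (30.5² − 0²)/(2·5.6) = 83.1 m

Phase 2 (decelerating): v₀ = 30.5 m/s, a = -6.3 m/s².
v = v₀ + at → t = (0 − 30.5) / -6.3 = 4.84 s
v² = v₀² + 2aΔx → Δx = (0² − 30.5²)/(2·-6.3) = 73.8 m
Total time = 5.45 + 4.84 = 10.3 s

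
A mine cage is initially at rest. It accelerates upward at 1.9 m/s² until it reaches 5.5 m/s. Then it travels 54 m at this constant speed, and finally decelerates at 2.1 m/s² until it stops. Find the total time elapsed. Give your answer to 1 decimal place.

15.3 s

Phase 1 (accelerating): v₀ = 0 m/s, a = 1.9 m/s².
v = v₀ + at → t = (5.5 − 0) / 1.9 = 2.89 s
v² = v₀² + 2aΔx → Δx = (5.5² − 0²)/(2·1.9) = 7.96 m

Phase 2 (constant speed): v₀ = 5.50 m/s, a = 0 m/s².
Constant speed: t = d/v = 54/5.50 = 9.82 s

Phase 3 (decelerating): v₀ = 5.50 m/s, a = -2.1 m/s².
v = v₀ + at → t = (0 − 5.50) / -2.1 = 2.62 s
v² = v₀² + 2aΔx → Δx = (0² − 5.50²)/(2·-2.1) = 7.20 m
Total time = 2.89 + 9.82 + 2.62 = 15.3 s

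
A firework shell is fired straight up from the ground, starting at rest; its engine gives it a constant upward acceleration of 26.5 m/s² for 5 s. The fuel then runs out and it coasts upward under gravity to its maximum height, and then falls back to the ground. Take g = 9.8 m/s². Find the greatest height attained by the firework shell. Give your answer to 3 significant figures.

Phase 1 (powered ascent): v₀ = 0 m/s, a = 26.5 m/s².
v = v₀ + at = 0 + (26.5)(5) = 132 m/s
Δx = v₀t + ½at² = 0·5 + 0.5·26.5·5² = 331 m

Phase 2 (coasting upward): v₀ = 132 m/s, a = -9.8 m/s².
v = v₀ + at → t = (0 − 132) / -9.8 = 13.5 s
v² = v₀² + 2aΔx → Δx = (0² − 132²)/(2·-9.8) = 896 m
Maximum height = 331 + 896 = 1230 m

1230 m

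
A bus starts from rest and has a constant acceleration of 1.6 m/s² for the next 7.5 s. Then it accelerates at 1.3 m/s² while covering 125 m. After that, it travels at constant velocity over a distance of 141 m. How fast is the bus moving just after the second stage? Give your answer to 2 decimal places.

21.66 m/s

Phase 1 (accelerating): v₀ = 0 m/s, a = 1.6 m/s².
v = v₀ + at = 0 + (1.6)(7.5) = 12.0 m/s
Δx = v₀t + ½at² = 0·7.5 + 0.5·1.6·7.5² = 45.0 m

Phase 2 (accelerating): v₀ = 12.0 m/s, a = 1.3 m/s².
v² = v₀² + 2aΔx = 12.0² + 2·1.3·125 = 469 → v = 21.7 m/s
t = (v − v₀)/a = (21.7 − 12.0)/1.3 = 7.43 s
Speed at end of phase 2 = 21.7 m/s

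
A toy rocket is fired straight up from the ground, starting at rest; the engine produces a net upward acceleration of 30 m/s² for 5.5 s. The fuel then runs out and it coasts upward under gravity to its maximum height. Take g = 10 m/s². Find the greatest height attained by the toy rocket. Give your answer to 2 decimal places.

1815.00 m

Phase 1 (powered ascent): v₀ = 0 m/s, a = 30 m/s².
v = v₀ + at = 0 + (30)(5.5) = 165 m/s
Δx = v₀t + ½at² = 0·5.5 + 0.5·30·5.5² = 454 m

Phase 2 (coasting upward): v₀ = 165 m/s, a = -10 m/s².
v = v₀ + at → t = (0 − 165) / -10 = 16.5 s
v² = v₀² + 2aΔx → Δx = (0² − 165²)/(2·-10) = 1360 m
Maximum height = 454 + 1360 = 1820 m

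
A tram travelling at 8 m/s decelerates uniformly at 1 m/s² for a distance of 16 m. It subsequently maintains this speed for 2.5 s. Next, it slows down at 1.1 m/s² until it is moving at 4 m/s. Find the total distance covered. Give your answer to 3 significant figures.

37.4 m

Phase 1 (decelerating): v₀ = 8.00 m/s, a = -1 m/s².
v² = v₀² + 2aΔx = 8.00² + 2·-1·16 = 32.0 → v = 5.66 m/s
t = (v − v₀)/a = (5.66 − 8.00)/-1 = 2.34 s

Phase 2 (constant speed): v₀ = 5.66 m/s, a = 0 m/s².
v = v₀ + at = 5.66 + (0)(2.5) = 5.66 m/s
Δx = v₀t + ½at² = 5.66·2.5 + 0.5·0·2.5² = 14.1 m

Phase 3 (decelerating): v₀ = 5.66 m/s, a = -1.1 m/s².
v = v₀ + at → t = (4 − 5.66) / -1.1 = 1.51 s
v² = v₀² + 2aΔx → Δx = (4² − 5.66²)/(2·-1.1) = 7.27 m
Total distance = 16.0 + 14.1 + 7.27 = 37.4 m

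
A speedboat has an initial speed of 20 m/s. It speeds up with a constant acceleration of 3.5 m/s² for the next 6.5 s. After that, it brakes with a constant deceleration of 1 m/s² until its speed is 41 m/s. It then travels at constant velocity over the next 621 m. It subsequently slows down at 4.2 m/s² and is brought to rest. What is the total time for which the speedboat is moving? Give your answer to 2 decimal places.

33.16 s

Phase 1 (accelerating): v₀ = 20.0 m/s, a = 3.5 m/s².
v = v₀ + at = 20.0 + (3.5)(6.5) = 42.8 m/s
Δx = v₀t + ½at² = 20.0·6.5 + 0.5·3.5·6.5² = 204 m

Phase 2 (decelerating): v₀ = 42.8 m/s, a = -1 m/s².
v = v₀ + at → t = (41 − 42.8) / -1 = 1.75 s
v² = v₀² + 2aΔx → Δx = (41² − 42.8²)/(2·-1) = 73.3 m

Phase 3 (constant speed): v₀ = 41.0 m/s, a = 0 m/s².
Constant speed: t = d/v = 621/41.0 = 15.1 s

Phase 4 (decelerating): v₀ = 41.0 m/s, a = -4.2 m/s².
v = v₀ + at → t = (0 − 41.0) / -4.2 = 9.76 s
v² = v₀² + 2aΔx → Δx = (0² − 41.0²)/(2·-4.2) = 200 m
Total time = 6.50 + 1.75 + 15.1 + 9.76 = 33.2 s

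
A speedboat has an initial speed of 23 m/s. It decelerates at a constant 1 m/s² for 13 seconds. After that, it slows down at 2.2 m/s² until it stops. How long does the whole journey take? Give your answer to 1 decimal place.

Phase 1 (decelerating): v₀ = 23.0 m/s, a = -1 m/s².
v = v₀ + at = 23.0 + (-1)(13) = 10.0 m/s
Δx = v₀t + ½at² = 23.0·13 + 0.5·-1·13² = 214 m

Phase 2 (decelerating): v₀ = 10.0 m/s, a = -2.2 m/s².
v = v₀ + at → t = (0 − 10.0) / -2.2 = 4.55 s
v² = v₀² + 2aΔx → Δx = (0² − 10.0²)/(2·-2.2) = 22.7 m
Total time = 13.0 + 4.55 = 17.5 s

17.5 s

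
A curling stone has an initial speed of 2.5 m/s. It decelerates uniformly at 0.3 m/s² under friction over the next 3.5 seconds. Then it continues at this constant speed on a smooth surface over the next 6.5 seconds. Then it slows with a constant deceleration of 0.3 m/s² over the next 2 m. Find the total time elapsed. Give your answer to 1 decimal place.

Phase 1 (decelerating): v₀ = 2.50 m/s, a = -0.3 m/s².
v = v₀ + at = 2.50 + (-0.3)(3.5) = 1.45 m/s
Δx = v₀t + ½at² = 2.50·3.5 + 0.5·-0.3·3.5² = 6.91 m

Phase 2 (constant speed): v₀ = 1.45 m/s, a = 0 m/s².
v = v₀ + at = 1.45 + (0)(6.5) = 1.45 m/s
Δx = v₀t + ½at² = 1.45·6.5 + 0.5·0·6.5² = 9.42 m

Phase 3 (decelerating): v₀ = 1.45 m/s, a = -0.3 m/s².
v² = v₀² + 2aΔx = 1.45² + 2·-0.3·2 = 0.903 → v = 0.950 m/s
t = (v − v₀)/a = (0.950 − 1.45)/-0.3 = 1.67 s
Total time = 3.50 + 6.50 + 1.67 = 11.7 s

11.7 s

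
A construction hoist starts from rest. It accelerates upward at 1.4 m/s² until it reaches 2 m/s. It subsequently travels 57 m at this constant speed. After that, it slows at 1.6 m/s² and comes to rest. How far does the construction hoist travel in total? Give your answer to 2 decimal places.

59.68 m

Phase 1 (accelerating): v₀ = 0 m/s, a = 1.4 m/s².
v = v₀ + at → t = (2 − 0) / 1.4 = 1.43 s
v² = v₀² + 2aΔx → Δx = (2² − 0²)/(2·1.4) = 1.43 m

Phase 2 (constant speed): v₀ = 2.00 m/s, a = 0 m/s².
Constant speed: t = d/v = 57/2.00 = 28.5 s

Phase 3 (decelerating): v₀ = 2.00 m/s, a = -1.6 m/s².
v = v₀ + at → t = (0 − 2.00) / -1.6 = 1.25 s
v² = v₀² + 2aΔx → Δx = (0² − 2.00²)/(2·-1.6) = 1.25 m
Total distance = 1.43 + 57.0 + 1.25 = 59.7 m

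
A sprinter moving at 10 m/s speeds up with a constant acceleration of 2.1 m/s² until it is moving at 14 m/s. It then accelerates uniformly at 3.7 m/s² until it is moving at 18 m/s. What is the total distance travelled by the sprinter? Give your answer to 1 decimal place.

Phase 1 (accelerating): v₀ = 10.0 m/s, a = 2.1 m/s².
v = v₀ + at → t = (14 − 10.0) / 2.1 = 1.90 s
v² = v₀² + 2aΔx → Δx = (14² − 10.0²)/(2·2.1) = 22.9 m

Phase 2 (accelerating): v₀ = 14.0 m/s, a = 3.7 m/s².
v = v₀ + at → t = (18 − 14.0) / 3.7 = 1.08 s
v² = v₀² + 2aΔx → Δx = (18² − 14.0²)/(2·3.7) = 17.3 m
Total distance = 22.9 + 17.3 = 40.2 m

40.2 m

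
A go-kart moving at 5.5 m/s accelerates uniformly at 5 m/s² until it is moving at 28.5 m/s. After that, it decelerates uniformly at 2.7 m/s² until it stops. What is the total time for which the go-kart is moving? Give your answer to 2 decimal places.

Phase 1 (accelerating): v₀ = 5.50 m/s, a = 5 m/s².
v = v₀ + at → t = (28.5 − 5.50) / 5 = 4.60 s
v² = v₀² + 2aΔx → Δx = (28.5² − 5.50²)/(2·5) = 78.2 m

Phase 2 (decelerating): v₀ = 28.5 m/s, a = -2.7 m/s².
v = v₀ + at → t = (0 − 28.5) / -2.7 = 10.6 s
v² = v₀² + 2aΔx → Δx = (0² − 28.5²)/(2·-2.7) = 150 m
Total time = 4.60 + 10.6 = 15.2 s

15.16 s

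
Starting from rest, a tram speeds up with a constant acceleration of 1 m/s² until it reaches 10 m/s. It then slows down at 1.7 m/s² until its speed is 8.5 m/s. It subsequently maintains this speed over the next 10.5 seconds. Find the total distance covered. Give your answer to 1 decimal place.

Phase 1 (accelerating): v₀ = 0 m/s, a = 1 m/s².
v = v₀ + at → t = (10 − 0) / 1 = 10.0 s
v² = v₀² + 2aΔx → Δx = (10² − 0²)/(2·1) = 50.0 m

Phase 2 (decelerating): v₀ = 10.0 m/s, a = -1.7 m/s².
v = v₀ + at → t = (8.5 − 10.0) / -1.7 = 0.882 s
v² = v₀² + 2aΔx → Δx = (8.5² − 10.0²)/(2·-1.7) = 8.16 m

Phase 3 (constant speed): v₀ = 8.50 m/s, a = 0 m/s².
v = v₀ + at = 8.50 + (0)(10.5) = 8.50 m/s
Δx = v₀t + ½at² = 8.50·10.5 + 0.5·0·10.5² = 89.2 m
Total distance = 50.0 + 8.16 + 89.2 = 147 m

147.4 m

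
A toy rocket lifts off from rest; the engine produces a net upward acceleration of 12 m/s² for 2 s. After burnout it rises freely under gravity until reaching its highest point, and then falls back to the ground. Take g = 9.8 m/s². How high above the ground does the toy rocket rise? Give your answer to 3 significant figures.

Phase 1 (powered ascent): v₀ = 0 m/s, a = 12 m/s².
v = v₀ + at = 0 + (12)(2) = 24.0 m/s
Δx = v₀t + ½at² = 0·2 + 0.5·12·2² = 24.0 m

Phase 2 (coasting upward): v₀ = 24.0 m/s, a = -9.8 m/s².
v = v₀ + at → t = (0 − 24.0) / -9.8 = 2.45 s
v² = v₀² + 2aΔx → Δx = (0² − 24.0²)/(2·-9.8) = 29.4 m
Maximum height = 24.0 + 29.4 = 53.4 m

53.4 m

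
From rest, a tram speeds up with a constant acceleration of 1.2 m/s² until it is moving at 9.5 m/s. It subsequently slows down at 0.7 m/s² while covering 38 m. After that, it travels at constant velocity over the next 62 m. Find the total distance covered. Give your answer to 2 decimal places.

137.60 m

Phase 1 (accelerating): v₀ = 0 m/s, a = 1.2 m/s².
v = v₀ + at → t = (9.5 − 0) / 1.2 = 7.92 s
v² = v₀² + 2aΔx → Δx = (9.5² − 0²)/(2·1.2) = 37.6 m

Phase 2 (decelerating): v₀ = 9.50 m/s, a = -0.7 m/s².
v² = v₀² + 2aΔx = 9.50² + 2·-0.7·38 = 37.1 → v = 6.09 m/s
t = (v − v₀)/a = (6.09 − 9.50)/-0.7 = 4.88 s

Phase 3 (constant speed): v₀ = 6.09 m/s, a = 0 m/s².
Constant speed: t = d/v = 62/6.09 = 10.2 s
Total distance = 37.6 + 38.0 + 62.0 = 138 m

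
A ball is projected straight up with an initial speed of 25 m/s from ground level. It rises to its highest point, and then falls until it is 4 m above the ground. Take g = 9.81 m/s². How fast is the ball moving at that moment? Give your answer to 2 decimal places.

23.38 m/s

Phase 1 (rising): v₀ = 25.0 m/s, a = -9.81 m/s².
v = v₀ + at → t = (0 − 25.0) / -9.81 = 2.55 s
v² = v₀² + 2aΔx → Δx = (0² − 25.0²)/(2·-9.81) = 31.9 m

Phase 2 (falling): v₀ = 0 m/s, a = -9.81 m/s².
Falls 27.9 m from rest: t = √(2·27.9/9.81) = 2.38 s; v = g·t = 23.4 m/s.
Final speed = 23.4 m/s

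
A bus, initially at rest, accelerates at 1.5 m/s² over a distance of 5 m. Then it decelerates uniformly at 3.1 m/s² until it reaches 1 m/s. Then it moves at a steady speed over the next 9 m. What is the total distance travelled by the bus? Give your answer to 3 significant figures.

16.3 m

Phase 1 (accelerating): v₀ = 0 m/s, a = 1.5 m/s².
v² = v₀² + 2aΔx = 0² + 2·1.5·5 = 15.0 → v = 3.87 m/s
t = (v − v₀)/a = (3.87 − 0)/1.5 = 2.58 s

Phase 2 (decelerating): v₀ = 3.87 m/s, a = -3.1 m/s².
v = v₀ + at → t = (1 − 3.87) / -3.1 = 0.927 s
v² = v₀² + 2aΔx → Δx = (1² − 3.87²)/(2·-3.1) = 2.26 m

Phase 3 (constant speed): v₀ = 1.00 m/s, a = 0 m/s².
Constant speed: t = d/v = 9/1.00 = 9.00 s
Total distance = 5.00 + 2.26 + 9.00 = 16.3 m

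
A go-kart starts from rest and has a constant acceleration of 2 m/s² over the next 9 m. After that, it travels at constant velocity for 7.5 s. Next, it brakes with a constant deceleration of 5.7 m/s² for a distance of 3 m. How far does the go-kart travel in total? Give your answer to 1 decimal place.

57.0 m

Phase 1 (accelerating): v₀ = 0 m/s, a = 2 m/s².
v² = v₀² + 2aΔx = 0² + 2·2·9 = 36.0 → v = 6.00 m/s
t = (v − v₀)/a = (6.00 − 0)/2 = 3.00 s

Phase 2 (constant speed): v₀ = 6.00 m/s, a = 0 m/s².
v = v₀ + at = 6.00 + (0)(7.5) = 6.00 m/s
Δx = v₀t + ½at² = 6.00·7.5 + 0.5·0·7.5² = 45.0 m

Phase 3 (decelerating): v₀ = 6.00 m/s, a = -5.7 m/s².
v² = v₀² + 2aΔx = 6.00² + 2·-5.7·3 = 1.80 → v = 1.34 m/s
t = (v − v₀)/a = (1.34 − 6.00)/-5.7 = 0.817 s
Total distance = 9.00 + 45.0 + 3.00 = 57.0 m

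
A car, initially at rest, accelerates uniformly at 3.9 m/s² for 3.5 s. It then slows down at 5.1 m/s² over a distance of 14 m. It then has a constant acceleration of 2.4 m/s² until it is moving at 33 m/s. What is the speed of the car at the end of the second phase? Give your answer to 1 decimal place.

Phase 1 (accelerating): v₀ = 0 m/s, a = 3.9 m/s².
v = v₀ + at = 0 + (3.9)(3.5) = 13.7 m/s
Δx = v₀t + ½at² = 0·3.5 + 0.5·3.9·3.5² = 23.9 m

Phase 2 (decelerating): v₀ = 13.7 m/s, a = -5.1 m/s².
v² = v₀² + 2aΔx = 13.7² + 2·-5.1·14 = 43.5 → v = 6.60 m/s
t = (v − v₀)/a = (6.60 − 13.7)/-5.1 = 1.38 s
Speed at end of phase 2 = 6.60 m/s

6.6 m/s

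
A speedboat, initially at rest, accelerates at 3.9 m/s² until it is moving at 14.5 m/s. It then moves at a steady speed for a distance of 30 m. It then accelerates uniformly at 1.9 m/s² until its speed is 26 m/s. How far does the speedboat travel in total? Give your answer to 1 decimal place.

179.5 m

Phase 1 (accelerating): v₀ = 0 m/s, a = 3.9 m/s².
v = v₀ + at → t = (14.5 − 0) / 3.9 = 3.72 s
v² = v₀² + 2aΔx → Δx = (14.5² − 0²)/(2·3.9) = 27.0 m

Phase 2 (constant speed): v₀ = 14.5 m/s, a = 0 m/s².
Constant speed: t = d/v = 30/14.5 = 2.07 s

Phase 3 (accelerating): v₀ = 14.5 m/s, a = 1.9 m/s².
v = v₀ + at → t = (26 − 14.5) / 1.9 = 6.05 s
v² = v₀² + 2aΔx → Δx = (26² − 14.5²)/(2·1.9) = 123 m
Total distance = 27.0 + 30.0 + 123 = 180 m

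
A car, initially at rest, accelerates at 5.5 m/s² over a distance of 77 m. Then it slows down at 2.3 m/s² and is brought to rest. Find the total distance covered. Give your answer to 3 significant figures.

Phase 1 (accelerating): v₀ = 0 m/s, a = 5.5 m/s².
v² = v₀² + 2aΔx = 0² + 2·5.5·77 = 847 → v = 29.1 m/s
t = (v − v₀)/a = (29.1 − 0)/5.5 = 5.29 s

Phase 2 (decelerating): v₀ = 29.1 m/s, a = -2.3 m/s².
v = v₀ + at → t = (0 − 29.1) / -2.3 = 12.7 s
v² = v₀² + 2aΔx → Δx = (0² − 29.1²)/(2·-2.3) = 184 m
Total distance = 77.0 + 184 = 261 m

261 m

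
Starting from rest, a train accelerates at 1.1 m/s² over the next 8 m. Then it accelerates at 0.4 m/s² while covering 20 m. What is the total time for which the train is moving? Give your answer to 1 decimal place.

Phase 1 (accelerating): v₀ = 0 m/s, a = 1.1 m/s².
v² = v₀² + 2aΔx = 0² + 2·1.1·8 = 17.6 → v = 4.20 m/s
t = (v − v₀)/a = (4.20 − 0)/1.1 = 3.81 s

Phase 2 (accelerating): v₀ = 4.20 m/s, a = 0.4 m/s².
v² = v₀² + 2aΔx = 4.20² + 2·0.4·20 = 33.6 → v = 5.80 m/s
t = (v − v₀)/a = (5.80 − 4.20)/0.4 = 4.00 s
Total time = 3.81 + 4.00 = 7.82 s

7.8 s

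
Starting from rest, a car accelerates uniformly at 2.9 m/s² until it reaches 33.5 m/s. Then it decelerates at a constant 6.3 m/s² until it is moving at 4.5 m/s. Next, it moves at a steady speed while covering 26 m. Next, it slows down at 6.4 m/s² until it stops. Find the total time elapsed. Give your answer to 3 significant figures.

22.6 s

Phase 1 (accelerating): v₀ = 0 m/s, a = 2.9 m/s².
v = v₀ + at → t = (33.5 − 0) / 2.9 = 11.6 s
v² = v₀² + 2aΔx → Δx = (33.5² − 0²)/(2·2.9) = 193 m

Phase 2 (decelerating): v₀ = 33.5 m/s, a = -6.3 m/s².
v = v₀ + at → t = (4.5 − 33.5) / -6.3 = 4.60 s
v² = v₀² + 2aΔx → Δx = (4.5² − 33.5²)/(2·-6.3) = 87.5 m

Phase 3 (constant speed): v₀ = 4.50 m/s, a = 0 m/s².
Constant speed: t = d/v = 26/4.50 = 5.78 s

Phase 4 (decelerating): v₀ = 4.50 m/s, a = -6.4 m/s².
v = v₀ + at → t = (0 − 4.50) / -6.4 = 0.703 s
v² = v₀² + 2aΔx → Δx = (0² − 4.50²)/(2·-6.4) = 1.58 m
Total time = 11.6 + 4.60 + 5.78 + 0.703 = 22.6 s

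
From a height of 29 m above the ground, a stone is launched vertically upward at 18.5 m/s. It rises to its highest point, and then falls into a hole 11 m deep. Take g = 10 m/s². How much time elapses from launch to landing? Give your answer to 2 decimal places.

Phase 1 (rising): v₀ = 18.5 m/s, a = -10 m/s².
v = v₀ + at → t = (0 − 18.5) / -10 = 1.85 s
v² = v₀² + 2aΔx → Δx = (0² − 18.5²)/(2·-10) = 17.1 m

Phase 2 (falling): v₀ = 0 m/s, a = -10 m/s².
Falls 57.1 m from rest: t = √(2·57.1/10) = 3.38 s; v = g·t = 33.8 m/s.
Total time = 1.85 + 3.38 = 5.23 s

5.23 s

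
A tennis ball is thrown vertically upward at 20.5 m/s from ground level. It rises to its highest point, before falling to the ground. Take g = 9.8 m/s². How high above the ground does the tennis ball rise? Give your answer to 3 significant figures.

Phase 1 (rising): v₀ = 20.5 m/s, a = -9.8 m/s².
v = v₀ + at → t = (0 − 20.5) / -9.8 = 2.09 s
v² = v₀² + 2aΔx → Δx = (0² − 20.5²)/(2·-9.8) = 21.4 m
Maximum height = 21.4 m

21.4 m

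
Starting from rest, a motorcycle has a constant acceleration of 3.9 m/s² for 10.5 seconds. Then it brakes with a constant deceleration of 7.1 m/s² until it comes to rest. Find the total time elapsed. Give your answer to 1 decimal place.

16.3 s

Phase 1 (accelerating): v₀ = 0 m/s, a = 3.9 m/s².
v = v₀ + at = 0 + (3.9)(10.5) = 40.9 m/s
Δx = v₀t + ½at² = 0·10.5 + 0.5·3.9·10.5² = 215 m

Phase 2 (decelerating): v₀ = 40.9 m/s, a = -7.1 m/s².
v = v₀ + at → t = (0 − 40.9) / -7.1 = 5.77 s
v² = v₀² + 2aΔx → Δx = (0² − 40.9²)/(2·-7.1) = 118 m
Total time = 10.5 + 5.77 = 16.3 s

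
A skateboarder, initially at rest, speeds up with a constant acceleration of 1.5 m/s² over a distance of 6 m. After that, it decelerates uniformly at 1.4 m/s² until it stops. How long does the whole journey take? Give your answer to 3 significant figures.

5.86 s

Phase 1 (accelerating): v₀ = 0 m/s, a = 1.5 m/s².
v² = v₀² + 2aΔx = 0² + 2·1.5·6 = 18.0 → v = 4.24 m/s
t = (v − v₀)/a = (4.24 − 0)/1.5 = 2.83 s

Phase 2 (decelerating): v₀ = 4.24 m/s, a = -1.4 m/s².
v = v₀ + at → t = (0 − 4.24) / -1.4 = 3.03 s
v² = v₀² + 2aΔx → Δx = (0² − 4.24²)/(2·-1.4) = 6.43 m
Total time = 2.83 + 3.03 = 5.86 s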